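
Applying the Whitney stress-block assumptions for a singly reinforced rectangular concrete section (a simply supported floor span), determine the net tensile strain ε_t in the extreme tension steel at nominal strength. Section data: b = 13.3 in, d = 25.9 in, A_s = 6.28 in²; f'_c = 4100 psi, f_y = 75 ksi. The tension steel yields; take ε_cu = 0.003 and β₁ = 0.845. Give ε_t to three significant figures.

ε_t ≈ 0.00346

a = A_s f_y/(0.85 f'_c b) = 10.162 in.
β₁ = 0.845, so c = a/β₁ = 10.162/0.845 = 12.026 in.
From the linear strain diagram with ε_cu = 0.003: ε_t = 0.003 (d − c)/c = 0.003 × (25.9 − 12.026)/12.026 = 0.00346.
ε_t < 0.004 — the section is over-reinforced for flexure under ACI limits.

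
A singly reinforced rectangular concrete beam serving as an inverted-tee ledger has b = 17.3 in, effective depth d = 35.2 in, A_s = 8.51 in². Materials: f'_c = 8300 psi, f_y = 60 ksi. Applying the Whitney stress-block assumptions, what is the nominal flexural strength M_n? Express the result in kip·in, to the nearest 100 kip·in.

T = A_s f_y = 8.51 × 60 = 510.6 kips.
a = T/(0.85 f'_c b) = 510.6/(0.85 × 8.3 × 17.3) = 4.183 in.
M_n = T(d − a/2) = 510.6 × (35.2 − 2.0915) = 16905.2 kip·in.

M_n ≈ 16900 kip·in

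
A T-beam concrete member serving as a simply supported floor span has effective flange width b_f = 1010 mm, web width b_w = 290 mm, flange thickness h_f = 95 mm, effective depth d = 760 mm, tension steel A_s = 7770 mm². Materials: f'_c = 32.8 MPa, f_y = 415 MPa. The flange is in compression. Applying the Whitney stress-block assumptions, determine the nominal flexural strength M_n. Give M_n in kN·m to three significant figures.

M_n ≈ 2250 kN·m

Tension: T = A_s f_y = 7770 × 415 = 3224550 N.
Try a within the flange: a = T/(0.85 f'_c b_f) = 3224550/(0.85 × 32.8 × 1010) = 114.51 mm.
a = 114.51 > h_f = 95 mm: the block extends into the web. Split into flange-overhang and web parts.
C_f = 0.85 f'_c (b_f − b_w) h_f = 0.85 × 32.8 × (1010 − 290) × 95 = 1906992 N.
Remaining web compression depth: a_w = (T − C_f)/(0.85 f'_c b_w) = (3224550 − 1906992)/(0.85 × 32.8 × 290) = 162.96 mm.
M_n = C_f(d − h_f/2) + (T − C_f)(d − a_w/2) = 1906992 × (760 − 47.5) + 1317558 × (760 − 81.48) = 1358.73 + 893.99 = 2252.72 × 10⁶ N·mm.
M_n = 2252.72 kN·m.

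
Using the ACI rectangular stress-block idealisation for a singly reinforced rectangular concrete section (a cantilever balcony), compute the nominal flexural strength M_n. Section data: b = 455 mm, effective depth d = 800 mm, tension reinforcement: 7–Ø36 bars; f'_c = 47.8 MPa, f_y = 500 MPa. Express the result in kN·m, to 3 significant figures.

M_n ≈ 2510 kN·m

A_s = 7 × 1018 = 7126 mm².
T = A_s f_y = 7126 × 500 = 3563000 N = 3563 kN.
From C = T: a = T/(0.85 f'_c b) = 3563000/(0.85 × 47.8 × 455) = 192.73 mm.
M_n = T(d − a/2) = 3563 kN × (800 − 96.365) mm = 2507.05 kN·m.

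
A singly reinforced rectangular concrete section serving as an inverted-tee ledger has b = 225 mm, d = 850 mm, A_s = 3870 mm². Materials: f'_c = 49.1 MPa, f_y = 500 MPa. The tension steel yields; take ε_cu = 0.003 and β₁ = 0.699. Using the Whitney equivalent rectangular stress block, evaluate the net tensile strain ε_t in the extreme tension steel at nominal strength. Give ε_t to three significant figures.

ε_t ≈ 0.00565

a = A_s f_y/(0.85 f'_c b) = 206.06 mm.
β₁ = 0.699, so c = a/β₁ = 206.06/0.699 = 294.79 mm.
From the linear strain diagram with ε_cu = 0.003: ε_t = 0.003 (d − c)/c = 0.003 × (850 − 294.79)/294.79 = 0.00565.
Since ε_t ≥ 0.005, the section is tension-controlled.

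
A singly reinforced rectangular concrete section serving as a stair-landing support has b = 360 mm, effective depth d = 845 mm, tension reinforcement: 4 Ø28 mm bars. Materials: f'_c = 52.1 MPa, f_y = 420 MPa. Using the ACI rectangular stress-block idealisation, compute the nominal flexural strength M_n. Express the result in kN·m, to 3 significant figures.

A_s = 4 × 616 = 2464 mm².
T = A_s f_y = 2464 × 420 = 1034880 N = 1034.88 kN.
From C = T: a = T/(0.85 f'_c b) = 1034880/(0.85 × 52.1 × 360) = 64.91 mm.
M_n = T(d − a/2) = 1034.88 kN × (845 − 32.455) mm = 840.89 kN·m.

M_n ≈ 841 kN·m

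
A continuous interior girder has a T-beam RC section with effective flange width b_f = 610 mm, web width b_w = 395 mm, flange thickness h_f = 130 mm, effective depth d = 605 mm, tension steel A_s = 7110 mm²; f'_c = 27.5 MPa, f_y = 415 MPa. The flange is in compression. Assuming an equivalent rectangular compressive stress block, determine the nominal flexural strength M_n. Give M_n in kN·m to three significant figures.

Tension: T = A_s f_y = 7110 × 415 = 2950650 N.
Try a within the flange: a = T/(0.85 f'_c b_f) = 2950650/(0.85 × 27.5 × 610) = 206.94 mm.
a = 206.94 > h_f = 130 mm: the block extends into the web. Split into flange-overhang and web parts.
C_f = 0.85 f'_c (b_f − b_w) h_f = 0.85 × 27.5 × (610 − 395) × 130 = 653331 N.
Remaining web compression depth: a_w = (T − C_f)/(0.85 f'_c b_w) = (2950650 − 653331)/(0.85 × 27.5 × 395) = 248.81 mm.
M_n = C_f(d − h_f/2) + (T − C_f)(d − a_w/2) = 653331 × (605 − 65) + 2297319 × (605 − 124.405) = 352.80 + 1104.08 = 1456.88 × 10⁶ N·mm.
M_n = 1456.88 kN·m.

M_n ≈ 1460 kN·m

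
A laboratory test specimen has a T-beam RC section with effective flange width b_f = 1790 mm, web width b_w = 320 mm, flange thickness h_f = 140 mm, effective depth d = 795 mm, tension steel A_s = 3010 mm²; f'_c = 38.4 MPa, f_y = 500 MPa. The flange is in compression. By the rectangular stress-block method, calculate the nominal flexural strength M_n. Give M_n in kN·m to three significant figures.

M_n ≈ 1180 kN·m

Tension: T = A_s f_y = 3010 × 500 = 1505000 N.
Try a within the flange: a = T/(0.85 f'_c b_f) = 1505000/(0.85 × 38.4 × 1790) = 25.76 mm.
Since a = 25.76 ≤ h_f = 140 mm, the stress block lies entirely in the flange; analyse as a rectangular beam of width b_f.
M_n = T(d − a/2) = 1505000 × (795 − 12.88) = 1177.09 × 10⁶ N·mm.
M_n = 1177.09 kN·m.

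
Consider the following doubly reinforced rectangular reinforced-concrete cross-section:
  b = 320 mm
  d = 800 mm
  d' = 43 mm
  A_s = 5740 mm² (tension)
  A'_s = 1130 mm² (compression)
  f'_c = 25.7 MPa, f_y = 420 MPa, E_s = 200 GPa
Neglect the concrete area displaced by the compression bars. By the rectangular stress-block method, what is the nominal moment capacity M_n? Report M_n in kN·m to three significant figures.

Assume both tension and compression steel yield.
Net tension couple steel: A_s − A'_s = 4610 mm².
a = (A_s − A'_s) f_y / (0.85 f'_c b) = 1936200/(0.85 × 25.7 × 320) = 276.98 mm.
c = a/β₁ = 276.98/0.85 = 325.86 mm; ε'_s = 0.003(c − d')/c = 0.0026 ≥ f_y/E_s = 0.0021, so compression steel does yield.
M_n = (A_s − A'_s) f_y (d − a/2) + A'_s f_y (d − d') = [1936200 × (800 − 138.49) + 474600 × (800 − 43)] × 10⁻⁶ = 1280.82 + 359.27 = 1640.09 kN·m.

M_n ≈ 1640 kN·m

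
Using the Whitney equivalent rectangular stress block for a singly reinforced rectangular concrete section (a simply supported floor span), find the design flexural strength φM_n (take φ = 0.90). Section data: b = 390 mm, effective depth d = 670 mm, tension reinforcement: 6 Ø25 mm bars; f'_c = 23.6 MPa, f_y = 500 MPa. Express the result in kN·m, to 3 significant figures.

A_s = 6 × 491 = 2946 mm².
T = A_s f_y = 2946 × 500 = 1473000 N = 1473 kN.
From C = T: a = T/(0.85 f'_c b) = 1473000/(0.85 × 23.6 × 390) = 188.28 mm.
M_n = T(d − a/2) = 1473 kN × (670 − 94.14) mm = 848.24 kN·m.
φM_n = 0.90 × 848.24 = 763.42 kN·m.

φM_n ≈ 763 kN·m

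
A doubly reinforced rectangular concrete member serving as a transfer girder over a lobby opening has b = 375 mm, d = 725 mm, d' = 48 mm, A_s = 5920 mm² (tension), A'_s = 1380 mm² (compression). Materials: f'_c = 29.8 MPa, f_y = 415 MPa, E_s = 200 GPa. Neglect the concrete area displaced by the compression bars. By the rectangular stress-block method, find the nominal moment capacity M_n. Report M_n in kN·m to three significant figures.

M_n ≈ 1570 kN·m

Assume both tension and compression steel yield.
Net tension couple steel: A_s − A'_s = 4540 mm².
a = (A_s − A'_s) f_y / (0.85 f'_c b) = 1884100/(0.85 × 29.8 × 375) = 198.35 mm.
c = a/β₁ = 198.35/0.837 = 236.98 mm; ε'_s = 0.003(c − d')/c = 0.0024 ≥ f_y/E_s = 0.0021, so compression steel does yield.
M_n = (A_s − A'_s) f_y (d − a/2) + A'_s f_y (d − d') = [1884100 × (725 − 99.175) + 572700 × (725 − 48)] × 10⁻⁶ = 1179.12 + 387.72 = 1566.84 kN·m.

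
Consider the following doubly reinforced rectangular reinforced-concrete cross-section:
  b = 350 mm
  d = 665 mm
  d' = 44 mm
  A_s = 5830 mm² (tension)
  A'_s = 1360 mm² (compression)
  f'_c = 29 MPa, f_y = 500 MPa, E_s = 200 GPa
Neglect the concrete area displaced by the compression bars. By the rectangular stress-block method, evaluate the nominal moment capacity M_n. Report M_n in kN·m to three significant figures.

Assume both tension and compression steel yield.
Net tension couple steel: A_s − A'_s = 4470 mm².
a = (A_s − A'_s) f_y / (0.85 f'_c b) = 2235000/(0.85 × 29 × 350) = 259.06 mm.
c = a/β₁ = 259.06/0.843 = 307.31 mm; ε'_s = 0.003(c − d')/c = 0.0026 ≥ f_y/E_s = 0.0025, so compression steel does yield.
M_n = (A_s − A'_s) f_y (d − a/2) + A'_s f_y (d − d') = [2235000 × (665 − 129.53) + 680000 × (665 − 44)] × 10⁻⁶ = 1196.78 + 422.28 = 1619.06 kN·m.

M_n ≈ 1620 kN·m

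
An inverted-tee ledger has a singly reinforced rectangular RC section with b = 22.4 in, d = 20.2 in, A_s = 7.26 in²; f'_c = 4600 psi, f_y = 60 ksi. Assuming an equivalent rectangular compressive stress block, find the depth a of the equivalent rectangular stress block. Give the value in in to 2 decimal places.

a ≈ 4.97 in

T = A_s f_y = 7.26 × 60 = 435.6 kips.
a = T/(0.85 f'_c b) = 435.6/(0.85 × 4.6 × 22.4) = 4.97 in.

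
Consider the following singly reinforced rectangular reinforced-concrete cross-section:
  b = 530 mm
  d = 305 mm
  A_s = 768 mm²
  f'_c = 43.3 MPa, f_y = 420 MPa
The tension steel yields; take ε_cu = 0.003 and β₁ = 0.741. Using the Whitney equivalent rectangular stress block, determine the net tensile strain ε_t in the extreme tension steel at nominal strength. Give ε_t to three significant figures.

a = A_s f_y/(0.85 f'_c b) = 16.54 mm.
β₁ = 0.741, so c = a/β₁ = 16.54/0.741 = 22.32 mm.
From the linear strain diagram with ε_cu = 0.003: ε_t = 0.003 (d − c)/c = 0.003 × (305 − 22.32)/22.32 = 0.0380.
Since ε_t ≥ 0.005, the section is tension-controlled.

ε_t ≈ 0.0380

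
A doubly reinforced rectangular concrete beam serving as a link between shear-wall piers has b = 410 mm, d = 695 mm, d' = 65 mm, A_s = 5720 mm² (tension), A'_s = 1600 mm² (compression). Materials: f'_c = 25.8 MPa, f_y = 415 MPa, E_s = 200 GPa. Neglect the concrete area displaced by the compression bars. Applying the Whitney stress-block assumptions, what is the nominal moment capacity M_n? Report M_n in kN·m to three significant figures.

Assume both tension and compression steel yield.
Net tension couple steel: A_s − A'_s = 4120 mm².
a = (A_s − A'_s) f_y / (0.85 f'_c b) = 1709800/(0.85 × 25.8 × 410) = 190.16 mm.
c = a/β₁ = 190.16/0.85 = 223.72 mm; ε'_s = 0.003(c − d')/c = 0.0021 ≥ f_y/E_s = 0.0021, so compression steel does yield.
M_n = (A_s − A'_s) f_y (d − a/2) + A'_s f_y (d − d') = [1709800 × (695 − 95.08) + 664000 × (695 − 65)] × 10⁻⁶ = 1025.74 + 418.32 = 1444.06 kN·m.

M_n ≈ 1440 kN·m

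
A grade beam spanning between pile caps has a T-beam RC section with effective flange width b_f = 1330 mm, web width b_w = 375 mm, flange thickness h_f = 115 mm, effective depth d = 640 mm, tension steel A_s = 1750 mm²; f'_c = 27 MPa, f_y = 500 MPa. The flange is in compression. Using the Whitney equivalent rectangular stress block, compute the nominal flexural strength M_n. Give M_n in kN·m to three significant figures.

M_n ≈ 547 kN·m

Tension: T = A_s f_y = 1750 × 500 = 875000 N.
Try a within the flange: a = T/(0.85 f'_c b_f) = 875000/(0.85 × 27 × 1330) = 28.67 mm.
Since a = 28.67 ≤ h_f = 115 mm, the stress block lies entirely in the flange; analyse as a rectangular beam of width b_f.
M_n = T(d − a/2) = 875000 × (640 − 14.335) = 547.46 × 10⁶ N·mm.
M_n = 547.46 kN·m.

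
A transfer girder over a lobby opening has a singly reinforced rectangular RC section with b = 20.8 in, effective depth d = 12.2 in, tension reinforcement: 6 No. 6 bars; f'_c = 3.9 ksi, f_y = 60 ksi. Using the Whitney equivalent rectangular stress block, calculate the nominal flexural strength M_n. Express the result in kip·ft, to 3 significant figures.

A_s = 6 × 0.44 = 2.64 in².
T = A_s f_y = 2.64 × 60 = 158.4 kips.
a = T/(0.85 f'_c b) = 158.4/(0.85 × 3.9 × 20.8) = 2.297 in.
M_n = T(d − a/2) = 158.4 × (12.2 − 1.1485) = 1750.6 kip·in = 1750.6/12 = 145.88 kip·ft.

M_n ≈ 146 kip·ft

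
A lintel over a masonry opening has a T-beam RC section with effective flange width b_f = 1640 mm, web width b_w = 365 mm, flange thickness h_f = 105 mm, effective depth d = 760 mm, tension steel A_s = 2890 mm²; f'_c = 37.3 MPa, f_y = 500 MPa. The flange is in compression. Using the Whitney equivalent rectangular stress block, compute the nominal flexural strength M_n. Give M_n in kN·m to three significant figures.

M_n ≈ 1080 kN·m

Tension: T = A_s f_y = 2890 × 500 = 1445000 N.
Try a within the flange: a = T/(0.85 f'_c b_f) = 1445000/(0.85 × 37.3 × 1640) = 27.79 mm.
Since a = 27.79 ≤ h_f = 105 mm, the stress block lies entirely in the flange; analyse as a rectangular beam of width b_f.
M_n = T(d − a/2) = 1445000 × (760 − 13.895) = 1078.12 × 10⁶ N·mm.
M_n = 1078.12 kN·m.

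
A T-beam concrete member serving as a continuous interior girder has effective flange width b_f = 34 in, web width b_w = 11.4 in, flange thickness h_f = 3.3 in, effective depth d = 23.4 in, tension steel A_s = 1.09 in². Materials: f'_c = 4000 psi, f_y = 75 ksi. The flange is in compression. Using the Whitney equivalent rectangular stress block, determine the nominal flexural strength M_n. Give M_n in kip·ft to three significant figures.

Tension: T = A_s f_y = 1.09 × 75 = 81.75 kips.
Try a within the flange: a = T/(0.85 f'_c b_f) = 81.75/(0.85 × 4 × 34) = 0.707 in.
Since a = 0.707 ≤ h_f = 3.3 in, the stress block lies entirely in the flange; analyse as a rectangular beam of width b_f.
M_n = T(d − a/2) = 81.75 × (23.4 − 0.3535) = 1884.1 kip·in.
M_n = 1884.1/12 = 157.01 kip·ft.

M_n ≈ 157 kip·ft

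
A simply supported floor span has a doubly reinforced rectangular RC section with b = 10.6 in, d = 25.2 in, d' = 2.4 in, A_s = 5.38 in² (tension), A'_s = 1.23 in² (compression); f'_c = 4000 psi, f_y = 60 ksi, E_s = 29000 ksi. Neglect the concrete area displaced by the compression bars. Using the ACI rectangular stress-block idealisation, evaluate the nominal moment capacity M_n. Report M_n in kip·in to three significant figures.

M_n ≈ 7100 kip·in

Assume both steels yield.
a = (A_s − A'_s) f_y/(0.85 f'_c b) = (5.38 − 1.23) × 60/(0.85 × 4 × 10.6) = 6.909 in.
c = a/β₁ = 6.909/0.85 = 8.128 in; ε'_s = 0.003(c − d')/c = 0.0021 ≥ ε_y = 0.0021, so the compression steel yields.
M_n = (A_s − A'_s) f_y (d − a/2) + A'_s f_y (d − d') = 249 × (25.2 − 3.4545) + 73.8 × (25.2 − 2.4) = 5414.6 + 1682.6 = 7097.2 kip·in.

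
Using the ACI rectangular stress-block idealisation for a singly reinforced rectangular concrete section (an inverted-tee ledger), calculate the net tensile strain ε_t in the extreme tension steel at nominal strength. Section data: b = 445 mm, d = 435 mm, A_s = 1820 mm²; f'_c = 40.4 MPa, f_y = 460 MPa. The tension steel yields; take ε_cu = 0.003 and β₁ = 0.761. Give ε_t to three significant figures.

a = A_s f_y/(0.85 f'_c b) = 54.79 mm.
β₁ = 0.761, so c = a/β₁ = 54.79/0.761 = 72.00 mm.
From the linear strain diagram with ε_cu = 0.003: ε_t = 0.003 (d − c)/c = 0.003 × (435 − 72.00)/72.00 = 0.0151.
Since ε_t ≥ 0.005, the section is tension-controlled.

ε_t ≈ 0.0151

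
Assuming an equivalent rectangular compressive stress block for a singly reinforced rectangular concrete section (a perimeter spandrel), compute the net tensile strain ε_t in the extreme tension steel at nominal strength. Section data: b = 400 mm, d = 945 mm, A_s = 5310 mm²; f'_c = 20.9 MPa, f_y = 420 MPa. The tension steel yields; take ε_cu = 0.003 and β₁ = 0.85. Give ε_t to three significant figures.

ε_t ≈ 0.00468

a = A_s f_y/(0.85 f'_c b) = 313.85 mm.
β₁ = 0.85, so c = a/β₁ = 313.85/0.85 = 369.24 mm.
From the linear strain diagram with ε_cu = 0.003: ε_t = 0.003 (d − c)/c = 0.003 × (945 − 369.24)/369.24 = 0.00468.
ε_t is between 0.004 and 0.005 — transition zone.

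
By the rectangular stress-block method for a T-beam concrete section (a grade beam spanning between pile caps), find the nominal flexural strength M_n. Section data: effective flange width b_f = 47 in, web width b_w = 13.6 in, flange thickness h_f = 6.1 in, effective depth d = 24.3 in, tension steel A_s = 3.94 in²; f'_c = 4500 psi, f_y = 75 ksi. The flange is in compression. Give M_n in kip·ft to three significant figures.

M_n ≈ 578 kip·ft

Tension: T = A_s f_y = 3.94 × 75 = 295.5 kips.
Try a within the flange: a = T/(0.85 f'_c b_f) = 295.5/(0.85 × 4.5 × 47) = 1.644 in.
Since a = 1.644 ≤ h_f = 6.1 in, the stress block lies entirely in the flange; analyse as a rectangular beam of width b_f.
M_n = T(d − a/2) = 295.5 × (24.3 − 0.822) = 6937.7 kip·in.
M_n = 6937.7/12 = 578.14 kip·ft.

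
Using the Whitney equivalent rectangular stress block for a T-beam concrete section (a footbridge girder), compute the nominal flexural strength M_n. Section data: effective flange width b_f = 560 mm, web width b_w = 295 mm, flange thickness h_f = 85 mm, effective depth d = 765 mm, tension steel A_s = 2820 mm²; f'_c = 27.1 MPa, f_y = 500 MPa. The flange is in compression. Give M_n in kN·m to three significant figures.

Tension: T = A_s f_y = 2820 × 500 = 1410000 N.
Try a within the flange: a = T/(0.85 f'_c b_f) = 1410000/(0.85 × 27.1 × 560) = 109.31 mm.
a = 109.31 > h_f = 85 mm: the block extends into the web. Split into flange-overhang and web parts.
C_f = 0.85 f'_c (b_f − b_w) h_f = 0.85 × 27.1 × (560 − 295) × 85 = 518863 N.
Remaining web compression depth: a_w = (T − C_f)/(0.85 f'_c b_w) = (1410000 − 518863)/(0.85 × 27.1 × 295) = 131.14 mm.
M_n = C_f(d − h_f/2) + (T − C_f)(d − a_w/2) = 518863 × (765 − 42.5) + 891137 × (765 − 65.57) = 374.88 + 623.29 = 998.17 × 10⁶ N·mm.
M_n = 998.17 kN·m.

M_n ≈ 998 kN·m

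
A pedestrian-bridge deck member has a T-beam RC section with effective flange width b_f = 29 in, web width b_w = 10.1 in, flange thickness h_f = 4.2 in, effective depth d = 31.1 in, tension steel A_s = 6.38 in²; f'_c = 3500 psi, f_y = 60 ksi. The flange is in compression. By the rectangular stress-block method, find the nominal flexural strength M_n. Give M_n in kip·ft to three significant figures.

Tension: T = A_s f_y = 6.38 × 60 = 382.8 kips.
Try a within the flange: a = T/(0.85 f'_c b_f) = 382.8/(0.85 × 3.5 × 29) = 4.437 in.
a = 4.437 > h_f = 4.2 in: the block extends into the web. Split into flange-overhang and web parts.
C_f = 0.85 f'_c (b_f − b_w) h_f = 0.85 × 3.5 × (29 − 10.1) × 4.2 = 236.2 kips.
Remaining web compression depth: a_w = (T − C_f)/(0.85 f'_c b_w) = (382.8 − 236.2)/(0.85 × 3.5 × 10.1) = 4.879 in.
M_n = C_f(d − h_f/2) + (T − C_f)(d − a_w/2) = 236.2 × (31.1 − 2.1) + 146.6 × (31.1 − 2.4395) = 6849.8 + 4201.6 = 11051.4 kip·in.
M_n = 11051.4/12 = 920.95 kip·ft.

M_n ≈ 921 kip·ft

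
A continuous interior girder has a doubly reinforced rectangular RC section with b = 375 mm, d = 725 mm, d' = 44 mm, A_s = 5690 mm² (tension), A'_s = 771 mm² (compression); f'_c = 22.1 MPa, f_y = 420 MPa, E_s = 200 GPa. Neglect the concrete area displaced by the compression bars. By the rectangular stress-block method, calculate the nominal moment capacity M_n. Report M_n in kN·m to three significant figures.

Assume both tension and compression steel yield.
Net tension couple steel: A_s − A'_s = 4919 mm².
a = (A_s − A'_s) f_y / (0.85 f'_c b) = 2065980/(0.85 × 22.1 × 375) = 293.28 mm.
c = a/β₁ = 293.28/0.85 = 345.04 mm; ε'_s = 0.003(c − d')/c = 0.0026 ≥ f_y/E_s = 0.0021, so compression steel does yield.
M_n = (A_s − A'_s) f_y (d − a/2) + A'_s f_y (d − d') = [2065980 × (725 − 146.64) + 323820 × (725 − 44)] × 10⁻⁶ = 1194.88 + 220.52 = 1415.40 kN·m.

M_n ≈ 1420 kN·m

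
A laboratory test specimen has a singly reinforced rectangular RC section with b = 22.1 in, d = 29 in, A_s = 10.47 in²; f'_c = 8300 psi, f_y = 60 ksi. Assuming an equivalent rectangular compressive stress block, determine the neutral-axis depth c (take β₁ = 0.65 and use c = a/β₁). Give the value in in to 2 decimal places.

T = A_s f_y = 10.47 × 60 = 628.2 kips.
a = T/(0.85 f'_c b) = 628.2/(0.85 × 8.3 × 22.1) = 4.0291 in.
With β₁ = 0.65, c = a/β₁ = 4.0291/0.65 = 6.20 in.

c ≈ 6.20 in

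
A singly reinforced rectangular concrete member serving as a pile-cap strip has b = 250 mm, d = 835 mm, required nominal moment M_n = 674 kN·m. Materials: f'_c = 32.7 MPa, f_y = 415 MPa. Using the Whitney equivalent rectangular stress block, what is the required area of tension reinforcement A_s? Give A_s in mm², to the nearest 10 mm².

With M_n = 0.85 f'_c a b (d − a/2), solve the quadratic for a:
a = d − √(d² − 2M_n/(0.85 f'_c b)) = 835 − √(835² − 2 × 674×10⁶/(0.85 × 32.7 × 250)) = 125.61 mm.
A_s = 0.85 f'_c a b / f_y = 0.85 × 32.7 × 125.61 × 250 / 415 = 2103.2 mm².

A_s ≈ 2100 mm²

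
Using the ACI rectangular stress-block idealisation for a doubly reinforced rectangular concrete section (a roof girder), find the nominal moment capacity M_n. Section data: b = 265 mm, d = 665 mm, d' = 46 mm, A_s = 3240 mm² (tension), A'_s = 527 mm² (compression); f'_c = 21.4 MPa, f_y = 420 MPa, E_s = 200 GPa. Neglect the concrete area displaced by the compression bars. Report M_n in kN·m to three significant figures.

Assume both tension and compression steel yield.
Net tension couple steel: A_s − A'_s = 2713 mm².
a = (A_s − A'_s) f_y / (0.85 f'_c b) = 1139460/(0.85 × 21.4 × 265) = 236.39 mm.
c = a/β₁ = 236.39/0.85 = 278.11 mm; ε'_s = 0.003(c − d')/c = 0.0025 ≥ f_y/E_s = 0.0021, so compression steel does yield.
M_n = (A_s − A'_s) f_y (d − a/2) + A'_s f_y (d − d') = [1139460 × (665 − 118.195) + 221340 × (665 − 46)] × 10⁻⁶ = 623.06 + 137.01 = 760.07 kN·m.

M_n ≈ 760 kN·m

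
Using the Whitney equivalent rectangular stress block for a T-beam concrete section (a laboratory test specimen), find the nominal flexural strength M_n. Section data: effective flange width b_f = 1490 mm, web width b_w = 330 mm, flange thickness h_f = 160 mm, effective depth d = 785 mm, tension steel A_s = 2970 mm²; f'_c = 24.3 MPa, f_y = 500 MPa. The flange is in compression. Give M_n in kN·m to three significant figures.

Tension: T = A_s f_y = 2970 × 500 = 1485000 N.
Try a within the flange: a = T/(0.85 f'_c b_f) = 1485000/(0.85 × 24.3 × 1490) = 48.25 mm.
Since a = 48.25 ≤ h_f = 160 mm, the stress block lies entirely in the flange; analyse as a rectangular beam of width b_f.
M_n = T(d − a/2) = 1485000 × (785 − 24.125) = 1129.90 × 10⁶ N·mm.
M_n = 1129.90 kN·m.

M_n ≈ 1130 kN·m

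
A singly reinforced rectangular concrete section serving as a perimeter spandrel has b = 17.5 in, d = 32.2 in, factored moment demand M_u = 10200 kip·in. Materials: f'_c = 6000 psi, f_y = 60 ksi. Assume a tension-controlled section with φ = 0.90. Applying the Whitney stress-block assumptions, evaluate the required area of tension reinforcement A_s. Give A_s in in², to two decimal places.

A_s ≈ 6.28 in²

M_n = M_u/φ = 10200/0.90 = 11333.3 kip·in.
From M_n = 0.85 f'_c a b (d − a/2):
a = d − √(d² − 2M_n/(0.85 f'_c b)) = 32.2 − √(32.2² − 2 × 11333.3/(0.85 × 6 × 17.5)) = 4.220 in.
A_s = 0.85 f'_c a b / f_y = 0.85 × 6 × 4.220 × 17.5 / 60 = 6.277 in².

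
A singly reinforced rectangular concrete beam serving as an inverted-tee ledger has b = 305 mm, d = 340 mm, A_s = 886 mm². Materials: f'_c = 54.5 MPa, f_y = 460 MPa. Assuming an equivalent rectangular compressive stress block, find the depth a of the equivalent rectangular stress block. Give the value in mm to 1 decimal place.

T = A_s f_y = 886 × 460 = 407560 N = 407.56 kN.
Setting C = 0.85 f'_c a b equal to T: a = 407560/(0.85 × 54.5 × 305) = 28.8 mm.

a ≈ 28.8 mm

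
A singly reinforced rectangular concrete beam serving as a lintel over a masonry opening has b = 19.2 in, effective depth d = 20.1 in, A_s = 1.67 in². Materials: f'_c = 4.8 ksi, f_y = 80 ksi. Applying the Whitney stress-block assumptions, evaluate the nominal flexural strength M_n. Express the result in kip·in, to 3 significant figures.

M_n ≈ 2570 kip·in

T = A_s f_y = 1.67 × 80 = 133.6 kips.
a = T/(0.85 f'_c b) = 133.6/(0.85 × 4.8 × 19.2) = 1.705 in.
M_n = T(d − a/2) = 133.6 × (20.1 − 0.8525) = 2571.5 kip·in.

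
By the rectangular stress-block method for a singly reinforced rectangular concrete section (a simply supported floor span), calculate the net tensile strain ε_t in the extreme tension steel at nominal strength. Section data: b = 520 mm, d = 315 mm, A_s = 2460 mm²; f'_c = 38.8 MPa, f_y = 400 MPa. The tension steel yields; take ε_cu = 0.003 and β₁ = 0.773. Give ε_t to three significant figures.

a = A_s f_y/(0.85 f'_c b) = 57.38 mm.
β₁ = 0.773, so c = a/β₁ = 57.38/0.773 = 74.23 mm.
From the linear strain diagram with ε_cu = 0.003: ε_t = 0.003 (d − c)/c = 0.003 × (315 − 74.23)/74.23 = 0.00973.
Since ε_t ≥ 0.005, the section is tension-controlled.

ε_t ≈ 0.00973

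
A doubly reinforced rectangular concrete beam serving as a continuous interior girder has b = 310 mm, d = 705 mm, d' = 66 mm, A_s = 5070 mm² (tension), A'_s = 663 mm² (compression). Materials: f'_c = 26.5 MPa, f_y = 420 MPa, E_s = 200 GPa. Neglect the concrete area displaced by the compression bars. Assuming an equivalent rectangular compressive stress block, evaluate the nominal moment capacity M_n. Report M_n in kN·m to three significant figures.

M_n ≈ 1240 kN·m

Assume both tension and compression steel yield.
Net tension couple steel: A_s − A'_s = 4407 mm².
a = (A_s − A'_s) f_y / (0.85 f'_c b) = 1850940/(0.85 × 26.5 × 310) = 265.07 mm.
c = a/β₁ = 265.07/0.85 = 311.85 mm; ε'_s = 0.003(c − d')/c = 0.0024 ≥ f_y/E_s = 0.0021, so compression steel does yield.
M_n = (A_s − A'_s) f_y (d − a/2) + A'_s f_y (d − d') = [1850940 × (705 − 132.535) + 278460 × (705 − 66)] × 10⁻⁶ = 1059.60 + 177.94 = 1237.54 kN·m.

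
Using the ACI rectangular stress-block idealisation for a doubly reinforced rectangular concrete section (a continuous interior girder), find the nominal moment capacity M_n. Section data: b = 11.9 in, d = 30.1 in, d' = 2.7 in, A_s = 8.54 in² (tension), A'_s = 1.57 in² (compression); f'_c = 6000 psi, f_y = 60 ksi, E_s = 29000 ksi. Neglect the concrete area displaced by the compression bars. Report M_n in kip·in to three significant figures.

M_n ≈ 13700 kip·in

Assume both steels yield.
a = (A_s − A'_s) f_y/(0.85 f'_c b) = (8.54 − 1.57) × 60/(0.85 × 6 × 11.9) = 6.891 in.
c = a/β₁ = 6.891/0.75 = 9.188 in; ε'_s = 0.003(c − d')/c = 0.0021 ≥ ε_y = 0.0021, so the compression steel yields.
M_n = (A_s − A'_s) f_y (d − a/2) + A'_s f_y (d − d') = 418.2 × (30.1 − 3.4455) + 94.2 × (30.1 − 2.7) = 11146.9 + 2581.1 = 13728.0 kip·in.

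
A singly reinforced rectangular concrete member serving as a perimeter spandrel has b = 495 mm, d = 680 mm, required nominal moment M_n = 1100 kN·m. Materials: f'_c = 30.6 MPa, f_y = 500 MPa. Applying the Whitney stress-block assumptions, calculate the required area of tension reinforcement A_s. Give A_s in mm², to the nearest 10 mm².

With M_n = 0.85 f'_c a b (d − a/2), solve the quadratic for a:
a = d − √(d² − 2M_n/(0.85 f'_c b)) = 680 − √(680² − 2 × 1100×10⁶/(0.85 × 30.6 × 495)) = 140.07 mm.
A_s = 0.85 f'_c a b / f_y = 0.85 × 30.6 × 140.07 × 495 / 500 = 3606.8 mm².

A_s ≈ 3610 mm²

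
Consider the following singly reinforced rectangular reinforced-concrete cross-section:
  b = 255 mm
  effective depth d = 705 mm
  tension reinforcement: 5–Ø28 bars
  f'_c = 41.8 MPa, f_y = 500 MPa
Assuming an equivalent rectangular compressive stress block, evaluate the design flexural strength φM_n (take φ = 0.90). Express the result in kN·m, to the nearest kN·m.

φM_n ≈ 859 kN·m

A_s = 5 × 616 = 3080 mm².
T = A_s f_y = 3080 × 500 = 1540000 N = 1540 kN.
From C = T: a = T/(0.85 f'_c b) = 1540000/(0.85 × 41.8 × 255) = 169.98 mm.
M_n = T(d − a/2) = 1540 kN × (705 − 84.99) mm = 954.82 kN·m.
φM_n = 0.90 × 954.82 = 859.34 kN·m.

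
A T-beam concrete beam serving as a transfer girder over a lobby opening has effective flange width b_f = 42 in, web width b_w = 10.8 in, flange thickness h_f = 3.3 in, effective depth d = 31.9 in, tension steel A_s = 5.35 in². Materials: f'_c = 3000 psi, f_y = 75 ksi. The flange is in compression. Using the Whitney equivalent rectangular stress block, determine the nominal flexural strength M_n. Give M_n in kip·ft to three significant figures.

M_n ≈ 1000 kip·ft

Tension: T = A_s f_y = 5.35 × 75 = 401.25 kips.
Try a within the flange: a = T/(0.85 f'_c b_f) = 401.25/(0.85 × 3 × 42) = 3.746 in.
a = 3.746 > h_f = 3.3 in: the block extends into the web. Split into flange-overhang and web parts.
C_f = 0.85 f'_c (b_f − b_w) h_f = 0.85 × 3 × (42 − 10.8) × 3.3 = 262.5 kips.
Remaining web compression depth: a_w = (T − C_f)/(0.85 f'_c b_w) = (401.25 − 262.5)/(0.85 × 3 × 10.8) = 5.038 in.
M_n = C_f(d − h_f/2) + (T − C_f)(d − a_w/2) = 262.5 × (31.9 − 1.65) + 138.75 × (31.9 − 2.519) = 7940.6 + 4076.6 = 12017.2 kip·in.
M_n = 12017.2/12 = 1001.43 kip·ft.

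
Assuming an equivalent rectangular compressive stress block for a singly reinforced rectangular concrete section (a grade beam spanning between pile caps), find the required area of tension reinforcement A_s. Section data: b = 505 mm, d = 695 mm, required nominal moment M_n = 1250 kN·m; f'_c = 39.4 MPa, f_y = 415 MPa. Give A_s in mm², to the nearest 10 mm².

A_s ≈ 4730 mm²

With M_n = 0.85 f'_c a b (d − a/2), solve the quadratic for a:
a = d − √(d² − 2M_n/(0.85 f'_c b)) = 695 − √(695² − 2 × 1250×10⁶/(0.85 × 39.4 × 505)) = 116.03 mm.
A_s = 0.85 f'_c a b / f_y = 0.85 × 39.4 × 116.03 × 505 / 415 = 4728.6 mm².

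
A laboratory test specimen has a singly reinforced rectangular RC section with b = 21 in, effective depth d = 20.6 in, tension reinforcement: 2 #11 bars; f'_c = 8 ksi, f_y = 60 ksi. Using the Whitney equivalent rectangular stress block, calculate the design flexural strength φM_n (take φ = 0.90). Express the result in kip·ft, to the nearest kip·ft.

φM_n ≈ 280 kip·ft

A_s = 2 × 1.56 = 3.12 in².
T = A_s f_y = 3.12 × 60 = 187.2 kips.
a = T/(0.85 f'_c b) = 187.2/(0.85 × 8 × 21) = 1.311 in.
M_n = T(d − a/2) = 187.2 × (20.6 − 0.6555) = 3733.6 kip·in = 3733.6/12 = 311.13 kip·ft.
φM_n = 0.90 × 311.13 = 280.02 kip·ft.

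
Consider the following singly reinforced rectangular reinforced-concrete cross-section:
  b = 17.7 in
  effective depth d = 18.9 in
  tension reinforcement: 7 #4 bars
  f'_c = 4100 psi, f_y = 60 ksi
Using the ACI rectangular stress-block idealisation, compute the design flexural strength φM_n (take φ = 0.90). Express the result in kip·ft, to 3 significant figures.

A_s = 7 × 0.2 = 1.4 in².
T = A_s f_y = 1.4 × 60 = 84 kips.
a = T/(0.85 f'_c b) = 84/(0.85 × 4.1 × 17.7) = 1.362 in.
M_n = T(d − a/2) = 84 × (18.9 − 0.681) = 1530.4 kip·in = 1530.4/12 = 127.53 kip·ft.
φM_n = 0.90 × 127.53 = 114.78 kip·ft.

φM_n ≈ 115 kip·ft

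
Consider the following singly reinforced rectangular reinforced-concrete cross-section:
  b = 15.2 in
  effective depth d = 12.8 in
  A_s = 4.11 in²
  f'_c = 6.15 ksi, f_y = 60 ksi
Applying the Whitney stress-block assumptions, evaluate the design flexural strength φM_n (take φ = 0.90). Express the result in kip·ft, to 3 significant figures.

φM_n ≈ 208 kip·ft

T = A_s f_y = 4.11 × 60 = 246.6 kips.
a = T/(0.85 f'_c b) = 246.6/(0.85 × 6.15 × 15.2) = 3.104 in.
M_n = T(d − a/2) = 246.6 × (12.8 − 1.552) = 2773.8 kip·in = 2773.8/12 = 231.15 kip·ft.
φM_n = 0.90 × 231.15 = 208.04 kip·ft.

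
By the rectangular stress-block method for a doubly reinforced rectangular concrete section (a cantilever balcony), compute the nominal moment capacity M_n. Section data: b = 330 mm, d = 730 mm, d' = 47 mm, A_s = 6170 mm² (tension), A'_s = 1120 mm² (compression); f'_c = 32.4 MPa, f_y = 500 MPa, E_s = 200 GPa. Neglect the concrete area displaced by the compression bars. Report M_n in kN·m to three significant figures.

Assume both tension and compression steel yield.
Net tension couple steel: A_s − A'_s = 5050 mm².
a = (A_s − A'_s) f_y / (0.85 f'_c b) = 2525000/(0.85 × 32.4 × 330) = 277.83 mm.
c = a/β₁ = 277.83/0.819 = 339.23 mm; ε'_s = 0.003(c − d')/c = 0.0026 ≥ f_y/E_s = 0.0025, so compression steel does yield.
M_n = (A_s − A'_s) f_y (d − a/2) + A'_s f_y (d − d') = [2525000 × (730 − 138.915) + 560000 × (730 − 47)] × 10⁻⁶ = 1492.49 + 382.48 = 1874.97 kN·m.

M_n ≈ 1870 kN·m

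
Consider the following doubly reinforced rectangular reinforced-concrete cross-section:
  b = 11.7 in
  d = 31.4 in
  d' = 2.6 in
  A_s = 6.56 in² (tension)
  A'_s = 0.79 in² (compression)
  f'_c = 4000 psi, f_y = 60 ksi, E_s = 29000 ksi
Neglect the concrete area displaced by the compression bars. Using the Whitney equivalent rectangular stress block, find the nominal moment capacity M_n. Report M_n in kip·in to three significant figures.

Assume both steels yield.
a = (A_s − A'_s) f_y/(0.85 f'_c b) = (6.56 − 0.79) × 60/(0.85 × 4 × 11.7) = 8.703 in.
c = a/β₁ = 8.703/0.85 = 10.239 in; ε'_s = 0.003(c − d')/c = 0.0022 ≥ ε_y = 0.0021, so the compression steel yields.
M_n = (A_s − A'_s) f_y (d − a/2) + A'_s f_y (d − d') = 346.2 × (31.4 − 4.3515) + 47.4 × (31.4 − 2.6) = 9364.2 + 1365.1 = 10729.3 kip·in.

M_n ≈ 10700 kip·in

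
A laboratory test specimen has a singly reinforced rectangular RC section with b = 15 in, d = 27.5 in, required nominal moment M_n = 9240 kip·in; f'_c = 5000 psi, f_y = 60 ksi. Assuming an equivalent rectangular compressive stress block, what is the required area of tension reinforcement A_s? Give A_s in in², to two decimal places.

From M_n = 0.85 f'_c a b (d − a/2):
a = d − √(d² − 2M_n/(0.85 f'_c b)) = 27.5 − √(27.5² − 2 × 9240/(0.85 × 5 × 15)) = 5.904 in.
A_s = 0.85 f'_c a b / f_y = 0.85 × 5 × 5.904 × 15 / 60 = 6.273 in².

A_s ≈ 6.27 in²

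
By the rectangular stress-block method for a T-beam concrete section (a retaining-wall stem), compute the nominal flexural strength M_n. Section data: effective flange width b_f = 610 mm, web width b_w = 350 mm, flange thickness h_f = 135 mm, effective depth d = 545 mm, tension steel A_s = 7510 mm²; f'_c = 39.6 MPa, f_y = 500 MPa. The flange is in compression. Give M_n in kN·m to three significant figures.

M_n ≈ 1690 kN·m

Tension: T = A_s f_y = 7510 × 500 = 3755000 N.
Try a within the flange: a = T/(0.85 f'_c b_f) = 3755000/(0.85 × 39.6 × 610) = 182.88 mm.
a = 182.88 > h_f = 135 mm: the block extends into the web. Split into flange-overhang and web parts.
C_f = 0.85 f'_c (b_f − b_w) h_f = 0.85 × 39.6 × (610 − 350) × 135 = 1181466 N.
Remaining web compression depth: a_w = (T − C_f)/(0.85 f'_c b_w) = (3755000 − 1181466)/(0.85 × 39.6 × 350) = 218.45 mm.
M_n = C_f(d − h_f/2) + (T − C_f)(d − a_w/2) = 1181466 × (545 − 67.5) + 2573534 × (545 − 109.225) = 564.15 + 1121.48 = 1685.63 × 10⁶ N·mm.
M_n = 1685.63 kN·m.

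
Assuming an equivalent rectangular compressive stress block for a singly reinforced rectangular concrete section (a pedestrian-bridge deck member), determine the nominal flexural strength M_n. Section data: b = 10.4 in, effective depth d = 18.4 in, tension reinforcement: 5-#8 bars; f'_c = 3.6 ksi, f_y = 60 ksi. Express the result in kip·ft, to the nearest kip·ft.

M_n ≈ 290 kip·ft

A_s = 5 × 0.79 = 3.95 in².
T = A_s f_y = 3.95 × 60 = 237 kips.
a = T/(0.85 f'_c b) = 237/(0.85 × 3.6 × 10.4) = 7.447 in.
M_n = T(d − a/2) = 237 × (18.4 − 3.7235) = 3478.3 kip·in = 3478.3/12 = 289.86 kip·ft.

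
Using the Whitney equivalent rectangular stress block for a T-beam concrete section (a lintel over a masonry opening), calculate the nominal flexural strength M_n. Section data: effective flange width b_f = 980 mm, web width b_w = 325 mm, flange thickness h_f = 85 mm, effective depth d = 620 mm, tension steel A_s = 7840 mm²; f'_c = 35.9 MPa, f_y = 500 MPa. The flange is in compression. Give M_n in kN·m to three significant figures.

Tension: T = A_s f_y = 7840 × 500 = 3920000 N.
Try a within the flange: a = T/(0.85 f'_c b_f) = 3920000/(0.85 × 35.9 × 980) = 131.08 mm.
a = 131.08 > h_f = 85 mm: the block extends into the web. Split into flange-overhang and web parts.
C_f = 0.85 f'_c (b_f − b_w) h_f = 0.85 × 35.9 × (980 − 325) × 85 = 1698923 N.
Remaining web compression depth: a_w = (T − C_f)/(0.85 f'_c b_w) = (3920000 − 1698923)/(0.85 × 35.9 × 325) = 223.96 mm.
M_n = C_f(d − h_f/2) + (T − C_f)(d − a_w/2) = 1698923 × (620 − 42.5) + 2221077 × (620 − 111.98) = 981.13 + 1128.35 = 2109.48 × 10⁶ N·mm.
M_n = 2109.48 kN·m.

M_n ≈ 2110 kN·m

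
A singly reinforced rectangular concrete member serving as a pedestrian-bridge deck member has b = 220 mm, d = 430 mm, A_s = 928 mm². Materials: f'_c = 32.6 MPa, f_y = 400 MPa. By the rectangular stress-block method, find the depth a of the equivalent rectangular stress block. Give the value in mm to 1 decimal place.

a ≈ 60.9 mm

T = A_s f_y = 928 × 400 = 371200 N = 371.2 kN.
Setting C = 0.85 f'_c a b equal to T: a = 371200/(0.85 × 32.6 × 220) = 60.9 mm.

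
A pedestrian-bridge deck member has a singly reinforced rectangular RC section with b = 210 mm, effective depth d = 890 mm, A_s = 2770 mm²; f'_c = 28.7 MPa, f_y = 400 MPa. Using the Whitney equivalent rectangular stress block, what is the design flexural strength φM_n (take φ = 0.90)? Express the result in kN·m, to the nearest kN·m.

φM_n ≈ 780 kN·m

T = A_s f_y = 2770 × 400 = 1108000 N = 1108 kN.
From C = T: a = T/(0.85 f'_c b) = 1108000/(0.85 × 28.7 × 210) = 216.28 mm.
M_n = T(d − a/2) = 1108 kN × (890 − 108.14) mm = 866.30 kN·m.
φM_n = 0.90 × 866.30 = 779.67 kN·m.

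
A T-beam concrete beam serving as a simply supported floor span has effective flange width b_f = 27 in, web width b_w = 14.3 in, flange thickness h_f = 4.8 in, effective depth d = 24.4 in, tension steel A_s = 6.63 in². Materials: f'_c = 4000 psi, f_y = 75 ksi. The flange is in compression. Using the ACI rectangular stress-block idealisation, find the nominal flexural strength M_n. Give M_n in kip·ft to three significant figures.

M_n ≈ 898 kip·ft

Tension: T = A_s f_y = 6.63 × 75 = 497.25 kips.
Try a within the flange: a = T/(0.85 f'_c b_f) = 497.25/(0.85 × 4 × 27) = 5.417 in.
a = 5.417 > h_f = 4.8 in: the block extends into the web. Split into flange-overhang and web parts.
C_f = 0.85 f'_c (b_f − b_w) h_f = 0.85 × 4 × (27 − 14.3) × 4.8 = 207.3 kips.
Remaining web compression depth: a_w = (T − C_f)/(0.85 f'_c b_w) = (497.25 − 207.3)/(0.85 × 4 × 14.3) = 5.964 in.
M_n = C_f(d − h_f/2) + (T − C_f)(d − a_w/2) = 207.3 × (24.4 − 2.4) + 289.95 × (24.4 − 2.982) = 4560.6 + 6210.1 = 10770.7 kip·in.
M_n = 10770.7/12 = 897.56 kip·ft.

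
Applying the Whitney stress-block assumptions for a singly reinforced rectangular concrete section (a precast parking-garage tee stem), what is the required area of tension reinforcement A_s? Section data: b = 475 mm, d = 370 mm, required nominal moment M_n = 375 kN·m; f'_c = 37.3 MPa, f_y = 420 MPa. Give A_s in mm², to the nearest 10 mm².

A_s ≈ 2680 mm²

With M_n = 0.85 f'_c a b (d − a/2), solve the quadratic for a:
a = d − √(d² − 2M_n/(0.85 f'_c b)) = 370 − √(370² − 2 × 375×10⁶/(0.85 × 37.3 × 475)) = 74.87 mm.
A_s = 0.85 f'_c a b / f_y = 0.85 × 37.3 × 74.87 × 475 / 420 = 2684.6 mm².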